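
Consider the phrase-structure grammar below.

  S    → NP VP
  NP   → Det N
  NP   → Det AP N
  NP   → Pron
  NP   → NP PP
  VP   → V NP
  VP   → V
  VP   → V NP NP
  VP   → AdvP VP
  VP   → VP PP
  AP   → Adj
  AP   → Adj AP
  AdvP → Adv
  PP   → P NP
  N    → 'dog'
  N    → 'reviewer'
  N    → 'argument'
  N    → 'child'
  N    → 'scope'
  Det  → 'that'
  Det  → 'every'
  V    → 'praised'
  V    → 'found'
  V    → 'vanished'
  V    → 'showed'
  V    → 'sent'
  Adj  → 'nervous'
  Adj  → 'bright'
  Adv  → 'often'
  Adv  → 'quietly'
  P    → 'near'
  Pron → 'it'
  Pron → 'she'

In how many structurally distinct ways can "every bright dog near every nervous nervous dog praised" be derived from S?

1

[S [NP [NP [Det every] [AP [Adj bright]] [N dog]] [PP [P near] [NP [Det every] [AP [Adj nervous] [AP [Adj nervous]]] [N dog]]]] [VP [V praised]]]
No rule offers an alternative attachment or grouping for any span, so this is the only derivation.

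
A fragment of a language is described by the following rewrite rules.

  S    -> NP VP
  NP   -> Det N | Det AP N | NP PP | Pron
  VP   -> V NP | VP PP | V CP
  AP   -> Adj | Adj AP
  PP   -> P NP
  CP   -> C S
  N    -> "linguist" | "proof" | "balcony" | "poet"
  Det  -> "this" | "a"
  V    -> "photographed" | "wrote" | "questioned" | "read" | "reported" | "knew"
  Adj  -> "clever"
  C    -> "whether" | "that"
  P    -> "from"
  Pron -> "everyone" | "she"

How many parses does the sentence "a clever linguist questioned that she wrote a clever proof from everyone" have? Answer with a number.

3

Two of the 3 distinct bracketings:
[S [NP [Det a] [AP [Adj clever]] [N linguist]] [VP [VP [V questioned] [CP [C that] [S [NP [Pron she]] [VP [V wrote] [NP [Det a] [AP [Adj clever]] [N proof]]]]]] [PP [P from] [NP [Pron everyone]]]]]
[S [NP [Det a] [AP [Adj clever]] [N linguist]] [VP [V questioned] [CP [C that] [S [NP [Pron she]] [VP [V wrote] [NP [NP [Det a] [AP [Adj clever]] [N proof]] [PP [P from] [NP [Pron everyone]]]]]]]]]
The difference turns on whether NP → NP PP is used at the relevant span, versus an alternative expansion of NP.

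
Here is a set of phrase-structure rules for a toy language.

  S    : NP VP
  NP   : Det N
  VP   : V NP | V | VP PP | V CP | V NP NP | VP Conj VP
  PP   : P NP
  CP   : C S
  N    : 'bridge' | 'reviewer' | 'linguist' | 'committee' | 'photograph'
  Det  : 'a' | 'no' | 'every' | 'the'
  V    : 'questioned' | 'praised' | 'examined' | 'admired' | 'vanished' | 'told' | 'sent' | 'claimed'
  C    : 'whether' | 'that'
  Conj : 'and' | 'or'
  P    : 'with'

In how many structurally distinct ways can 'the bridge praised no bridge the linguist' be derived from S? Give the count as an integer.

[S [NP [Det the] [N bridge]] [VP [V praised] [NP [Det no] [N bridge]] [NP [Det the] [N linguist]]]]
No rule offers an alternative attachment or grouping for any span, so this is the only derivation.

1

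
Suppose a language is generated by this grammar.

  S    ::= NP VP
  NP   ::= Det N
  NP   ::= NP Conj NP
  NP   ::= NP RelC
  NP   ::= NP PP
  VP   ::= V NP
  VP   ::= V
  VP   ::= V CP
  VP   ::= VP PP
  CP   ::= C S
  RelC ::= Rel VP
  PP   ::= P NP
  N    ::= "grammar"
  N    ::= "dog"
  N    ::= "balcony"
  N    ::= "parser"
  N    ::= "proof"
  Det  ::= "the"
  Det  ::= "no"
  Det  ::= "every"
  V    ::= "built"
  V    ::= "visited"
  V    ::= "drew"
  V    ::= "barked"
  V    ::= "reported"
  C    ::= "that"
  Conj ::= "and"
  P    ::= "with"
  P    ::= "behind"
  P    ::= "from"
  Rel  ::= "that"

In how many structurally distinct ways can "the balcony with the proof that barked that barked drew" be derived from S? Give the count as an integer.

Two of the 3 distinct bracketings:
[S [NP [NP [NP [NP [Det the] [N balcony]] [PP [P with] [NP [Det the] [N proof]]]] [RelC [Rel that] [VP [V barked]]]] [RelC [Rel that] [VP [V barked]]]] [VP [V drew]]]
[S [NP [NP [NP [Det the] [N balcony]] [PP [P with] [NP [NP [Det the] [N proof]] [RelC [Rel that] [VP [V barked]]]]]] [RelC [Rel that] [VP [V barked]]]] [VP [V drew]]]
The trees differ in how a recursive rule is bracketed over the same span.

3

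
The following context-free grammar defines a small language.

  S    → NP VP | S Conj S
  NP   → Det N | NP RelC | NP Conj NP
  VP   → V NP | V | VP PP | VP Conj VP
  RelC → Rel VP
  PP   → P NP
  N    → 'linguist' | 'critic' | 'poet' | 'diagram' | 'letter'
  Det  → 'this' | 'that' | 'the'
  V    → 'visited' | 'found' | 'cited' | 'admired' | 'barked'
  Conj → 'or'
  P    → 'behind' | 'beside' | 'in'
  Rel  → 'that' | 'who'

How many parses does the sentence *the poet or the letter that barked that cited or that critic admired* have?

4

Two of the 4 distinct bracketings:
[S [NP [NP [Det the] [N poet]] [Conj or] [NP [NP [NP [NP [Det the] [N letter]] [RelC [Rel that] [VP [V barked]]]] [RelC [Rel that] [VP [V cited]]]] [Conj or] [NP [Det that] [N critic]]]] [VP [V admired]]]
[S [NP [NP [NP [NP [NP [Det the] [N poet]] [Conj or] [NP [Det the] [N letter]]] [RelC [Rel that] [VP [V barked]]]] [RelC [Rel that] [VP [V cited]]]] [Conj or] [NP [Det that] [N critic]]] [VP [V admired]]]
The trees differ in how a recursive rule is bracketed over the same span.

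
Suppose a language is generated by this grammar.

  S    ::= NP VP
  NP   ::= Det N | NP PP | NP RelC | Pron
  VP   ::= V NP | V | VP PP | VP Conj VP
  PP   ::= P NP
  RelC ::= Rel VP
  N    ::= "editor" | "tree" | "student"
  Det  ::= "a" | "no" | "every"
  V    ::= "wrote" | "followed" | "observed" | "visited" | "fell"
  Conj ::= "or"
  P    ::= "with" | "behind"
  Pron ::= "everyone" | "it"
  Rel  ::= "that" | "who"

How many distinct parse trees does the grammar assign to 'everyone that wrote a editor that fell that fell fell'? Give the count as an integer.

3

Two of the 3 distinct bracketings:
[S [NP [NP [Pron everyone]] [RelC [Rel that] [VP [V wrote] [NP [NP [NP [Det a] [N editor]] [RelC [Rel that] [VP [V fell]]]] [RelC [Rel that] [VP [V fell]]]]]]] [VP [V fell]]]
[S [NP [NP [NP [Pron everyone]] [RelC [Rel that] [VP [V wrote] [NP [NP [Det a] [N editor]] [RelC [Rel that] [VP [V fell]]]]]]] [RelC [Rel that] [VP [V fell]]]] [VP [V fell]]]
The trees differ in how a recursive rule is bracketed over the same span.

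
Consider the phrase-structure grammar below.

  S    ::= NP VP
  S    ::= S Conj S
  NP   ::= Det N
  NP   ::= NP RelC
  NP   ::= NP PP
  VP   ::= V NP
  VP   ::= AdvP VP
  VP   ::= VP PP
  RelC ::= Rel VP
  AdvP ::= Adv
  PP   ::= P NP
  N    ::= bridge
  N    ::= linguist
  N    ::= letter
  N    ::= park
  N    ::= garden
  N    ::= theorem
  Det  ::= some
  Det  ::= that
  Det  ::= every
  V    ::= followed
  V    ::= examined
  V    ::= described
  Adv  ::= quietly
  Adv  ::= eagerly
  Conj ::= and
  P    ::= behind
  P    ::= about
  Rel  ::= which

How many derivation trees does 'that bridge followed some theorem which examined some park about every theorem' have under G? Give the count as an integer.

Two of the 4 distinct bracketings:
[S [NP [Det that] [N bridge]] [VP [V followed] [NP [NP [Det some] [N theorem]] [RelC [Rel which] [VP [V examined] [NP [NP [Det some] [N park]] [PP [P about] [NP [Det every] [N theorem]]]]]]]]]
[S [NP [Det that] [N bridge]] [VP [V followed] [NP [NP [Det some] [N theorem]] [RelC [Rel which] [VP [VP [V examined] [NP [Det some] [N park]]] [PP [P about] [NP [Det every] [N theorem]]]]]]]]
The difference turns on whether NP → NP PP is used at the relevant span, versus an alternative expansion of NP.

4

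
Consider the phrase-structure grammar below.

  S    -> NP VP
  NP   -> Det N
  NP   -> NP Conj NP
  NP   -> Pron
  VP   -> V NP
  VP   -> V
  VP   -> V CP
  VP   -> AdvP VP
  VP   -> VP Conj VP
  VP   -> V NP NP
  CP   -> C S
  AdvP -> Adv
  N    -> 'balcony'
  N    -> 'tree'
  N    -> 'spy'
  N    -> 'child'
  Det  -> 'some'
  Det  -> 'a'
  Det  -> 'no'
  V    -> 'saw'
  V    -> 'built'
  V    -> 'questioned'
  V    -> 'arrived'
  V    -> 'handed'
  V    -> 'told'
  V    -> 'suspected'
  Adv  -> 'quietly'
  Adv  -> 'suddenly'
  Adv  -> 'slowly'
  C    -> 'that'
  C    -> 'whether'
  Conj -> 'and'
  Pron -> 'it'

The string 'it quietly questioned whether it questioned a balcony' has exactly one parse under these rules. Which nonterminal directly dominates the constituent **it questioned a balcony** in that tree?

CP

S
  NP
    Pron: it
  VP
    AdvP
      Adv: quietly
    VP
      V: questioned
      CP
        C: whether
        S
          NP
            Pron: it
          VP
            V: questioned
            NP
              Det: a
              N: balcony
The span 'it questioned a balcony' is the S node built by S → NP VP.
Its mother is the CP built by CP → C S.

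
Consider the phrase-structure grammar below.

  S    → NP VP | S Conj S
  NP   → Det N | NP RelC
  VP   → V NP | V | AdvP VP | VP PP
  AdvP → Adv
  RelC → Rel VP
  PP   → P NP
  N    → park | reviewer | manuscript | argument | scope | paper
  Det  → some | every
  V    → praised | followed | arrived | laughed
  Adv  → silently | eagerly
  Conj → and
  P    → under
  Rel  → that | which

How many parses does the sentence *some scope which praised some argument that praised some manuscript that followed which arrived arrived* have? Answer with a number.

Two of the 9 distinct bracketings:
[S [NP [NP [Det some] [N scope]] [RelC [Rel which] [VP [V praised] [NP [NP [Det some] [N argument]] [RelC [Rel that] [VP [V praised] [NP [NP [NP [Det some] [N manuscript]] [RelC [Rel that] [VP [V followed]]]] [RelC [Rel which] [VP [V arrived]]]]]]]]]] [VP [V arrived]]]
[S [NP [NP [Det some] [N scope]] [RelC [Rel which] [VP [V praised] [NP [NP [NP [Det some] [N argument]] [RelC [Rel that] [VP [V praised] [NP [NP [Det some] [N manuscript]] [RelC [Rel that] [VP [V followed]]]]]]] [RelC [Rel which] [VP [V arrived]]]]]]] [VP [V arrived]]]
The trees differ in how a recursive rule is bracketed over the same span.

9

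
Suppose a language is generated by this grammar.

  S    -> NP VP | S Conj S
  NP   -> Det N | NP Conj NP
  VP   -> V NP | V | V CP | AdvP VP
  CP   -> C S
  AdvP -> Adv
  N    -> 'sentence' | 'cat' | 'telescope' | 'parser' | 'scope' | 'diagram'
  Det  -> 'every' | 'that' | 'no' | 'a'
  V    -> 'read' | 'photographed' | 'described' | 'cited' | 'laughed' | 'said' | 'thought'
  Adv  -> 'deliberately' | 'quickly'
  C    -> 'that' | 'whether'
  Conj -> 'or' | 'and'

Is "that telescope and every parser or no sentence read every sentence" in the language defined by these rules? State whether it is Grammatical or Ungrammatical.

Grammatical

S
  NP
    NP
      Det: that
      N: telescope
    Conj: and
    NP
      NP
        Det: every
        N: parser
      Conj: or
      NP
        Det: no
        N: sentence
  VP
    V: read
    NP
      Det: every
      N: sentence
Every word is introduced by a lexical rule and the phrasal rules combine the resulting categories into a single S.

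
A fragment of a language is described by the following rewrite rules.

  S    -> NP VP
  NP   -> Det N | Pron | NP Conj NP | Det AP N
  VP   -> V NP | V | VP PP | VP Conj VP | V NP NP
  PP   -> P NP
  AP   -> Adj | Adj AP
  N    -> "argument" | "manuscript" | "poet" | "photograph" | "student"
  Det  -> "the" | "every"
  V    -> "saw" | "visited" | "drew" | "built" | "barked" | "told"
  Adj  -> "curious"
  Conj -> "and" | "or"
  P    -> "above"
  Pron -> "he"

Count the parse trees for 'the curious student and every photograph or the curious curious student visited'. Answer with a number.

The two bracketings:
[S [NP [NP [Det the] [AP [Adj curious]] [N student]] [Conj and] [NP [NP [Det every] [N photograph]] [Conj or] [NP [Det the] [AP [Adj curious] [AP [Adj curious]]] [N student]]]] [VP [V visited]]]
[S [NP [NP [NP [Det the] [AP [Adj curious]] [N student]] [Conj and] [NP [Det every] [N photograph]]] [Conj or] [NP [Det the] [AP [Adj curious] [AP [Adj curious]]] [N student]]] [VP [V visited]]]
The trees differ in how a recursive rule is bracketed over the same span.

2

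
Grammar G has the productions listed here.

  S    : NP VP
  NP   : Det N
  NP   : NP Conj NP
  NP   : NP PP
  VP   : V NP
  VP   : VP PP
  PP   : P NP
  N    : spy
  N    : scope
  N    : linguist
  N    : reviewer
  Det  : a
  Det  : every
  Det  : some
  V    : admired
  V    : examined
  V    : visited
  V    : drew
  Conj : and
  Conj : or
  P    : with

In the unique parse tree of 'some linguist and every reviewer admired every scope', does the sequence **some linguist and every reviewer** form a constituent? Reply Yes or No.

[S [NP [NP [Det some] [N linguist]] [Conj and] [NP [Det every] [N reviewer]]] [VP [V admired] [NP [Det every] [N scope]]]]
The words 'some linguist and every reviewer' are exhaustively dominated by a single NP node (built by NP → NP Conj NP), so they form a constituent.

Yes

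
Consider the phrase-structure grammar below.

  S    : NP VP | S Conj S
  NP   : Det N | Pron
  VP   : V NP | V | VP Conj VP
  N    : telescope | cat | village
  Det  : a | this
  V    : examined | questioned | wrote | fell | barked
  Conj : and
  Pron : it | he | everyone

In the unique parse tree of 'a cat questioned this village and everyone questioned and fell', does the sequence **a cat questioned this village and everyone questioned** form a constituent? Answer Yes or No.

[S [S [NP [Det a] [N cat]] [VP [V questioned] [NP [Det this] [N village]]]] [Conj and] [S [NP [Pron everyone]] [VP [VP [V questioned]] [Conj and] [VP [V fell]]]]]
The smallest constituent containing 'a cat questioned this village and everyone questioned' is the S spanning 'a cat questioned this village and everyone questioned and fell'; no single node in the tree dominates exactly the given words.

No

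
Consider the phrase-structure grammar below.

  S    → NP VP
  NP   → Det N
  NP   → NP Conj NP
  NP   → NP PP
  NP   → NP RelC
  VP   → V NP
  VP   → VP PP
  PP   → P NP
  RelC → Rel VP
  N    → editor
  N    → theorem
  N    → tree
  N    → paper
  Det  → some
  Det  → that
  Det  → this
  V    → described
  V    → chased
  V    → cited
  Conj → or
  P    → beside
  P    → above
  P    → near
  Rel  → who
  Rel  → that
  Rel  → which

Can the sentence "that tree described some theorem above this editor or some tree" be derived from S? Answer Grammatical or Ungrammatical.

S
  NP
    Det: that
    N: tree
  VP
    V: described
    NP
      NP
        NP
          Det: some
          N: theorem
        PP
          P: above
          NP
            Det: this
            N: editor
      Conj: or
      NP
        Det: some
        N: tree
The bracketing above is licensed at every node by one of the given productions, with S at the root.

Grammatical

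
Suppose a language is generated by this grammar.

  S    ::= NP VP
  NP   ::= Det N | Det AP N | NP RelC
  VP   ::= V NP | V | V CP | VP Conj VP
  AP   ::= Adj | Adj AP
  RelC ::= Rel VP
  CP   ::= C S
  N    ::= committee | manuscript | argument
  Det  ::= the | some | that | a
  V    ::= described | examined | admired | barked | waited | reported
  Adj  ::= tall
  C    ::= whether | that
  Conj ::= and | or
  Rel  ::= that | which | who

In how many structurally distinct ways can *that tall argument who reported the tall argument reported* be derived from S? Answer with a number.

[S [NP [NP [Det that] [AP [Adj tall]] [N argument]] [RelC [Rel who] [VP [V reported] [NP [Det the] [AP [Adj tall]] [N argument]]]]] [VP [V reported]]]
No rule offers an alternative attachment or grouping for any span, so this is the only derivation.

1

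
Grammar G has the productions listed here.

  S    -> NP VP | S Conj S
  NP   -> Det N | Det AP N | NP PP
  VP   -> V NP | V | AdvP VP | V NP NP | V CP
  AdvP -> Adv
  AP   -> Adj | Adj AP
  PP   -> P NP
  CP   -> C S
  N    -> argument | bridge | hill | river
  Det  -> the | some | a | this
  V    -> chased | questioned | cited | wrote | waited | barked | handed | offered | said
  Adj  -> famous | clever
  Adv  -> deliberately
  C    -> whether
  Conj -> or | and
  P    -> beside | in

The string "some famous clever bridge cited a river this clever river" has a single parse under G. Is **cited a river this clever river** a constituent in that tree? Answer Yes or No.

[S [NP [Det some] [AP [Adj famous] [AP [Adj clever]]] [N bridge]] [VP [V cited] [NP [Det a] [N river]] [NP [Det this] [AP [Adj clever]] [N river]]]]
The words 'cited a river this clever river' are exhaustively dominated by a single VP node (built by VP → V NP NP), so they form a constituent.

Yes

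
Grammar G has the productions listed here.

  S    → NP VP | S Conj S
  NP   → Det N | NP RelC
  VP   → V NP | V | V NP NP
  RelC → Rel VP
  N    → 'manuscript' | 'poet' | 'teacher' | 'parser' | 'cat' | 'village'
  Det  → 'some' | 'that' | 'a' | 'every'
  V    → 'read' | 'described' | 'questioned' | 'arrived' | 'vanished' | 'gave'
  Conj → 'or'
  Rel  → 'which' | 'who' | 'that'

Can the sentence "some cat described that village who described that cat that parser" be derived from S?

[S [NP [Det some] [N cat]] [VP [V described] [NP [NP [Det that] [N village]] [RelC [Rel who] [VP [V described] [NP [Det that] [N cat]] [NP [Det that] [N parser]]]]]]]
Every word is introduced by a lexical rule and the phrasal rules combine the resulting categories into a single S.

Grammatical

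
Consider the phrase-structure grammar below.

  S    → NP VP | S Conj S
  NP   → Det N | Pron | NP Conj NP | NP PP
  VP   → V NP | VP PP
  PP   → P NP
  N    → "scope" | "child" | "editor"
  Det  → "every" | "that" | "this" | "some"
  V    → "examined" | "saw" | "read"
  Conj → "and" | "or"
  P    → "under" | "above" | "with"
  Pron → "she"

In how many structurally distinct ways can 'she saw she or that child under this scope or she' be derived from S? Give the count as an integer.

Two of the 6 distinct bracketings:
[S [NP [Pron she]] [VP [V saw] [NP [NP [Pron she]] [Conj or] [NP [NP [NP [Det that] [N child]] [PP [P under] [NP [Det this] [N scope]]]] [Conj or] [NP [Pron she]]]]]]
[S [NP [Pron she]] [VP [V saw] [NP [NP [Pron she]] [Conj or] [NP [NP [Det that] [N child]] [PP [P under] [NP [NP [Det this] [N scope]] [Conj or] [NP [Pron she]]]]]]]]
The trees differ in how a recursive rule is bracketed over the same span.

6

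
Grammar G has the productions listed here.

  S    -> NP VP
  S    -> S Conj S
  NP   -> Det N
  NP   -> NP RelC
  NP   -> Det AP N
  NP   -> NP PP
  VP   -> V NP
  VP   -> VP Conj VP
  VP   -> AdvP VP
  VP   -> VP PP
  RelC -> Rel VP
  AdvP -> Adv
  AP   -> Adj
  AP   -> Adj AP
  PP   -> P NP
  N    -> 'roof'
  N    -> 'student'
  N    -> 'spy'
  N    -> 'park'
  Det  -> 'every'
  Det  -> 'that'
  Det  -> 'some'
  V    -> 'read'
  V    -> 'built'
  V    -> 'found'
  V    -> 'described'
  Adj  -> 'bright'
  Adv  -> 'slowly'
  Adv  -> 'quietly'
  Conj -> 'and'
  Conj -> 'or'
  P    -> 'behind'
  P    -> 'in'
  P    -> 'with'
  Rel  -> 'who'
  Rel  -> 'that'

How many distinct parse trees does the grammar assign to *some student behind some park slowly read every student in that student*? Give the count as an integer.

3

Two of the 3 distinct bracketings:
[S [NP [NP [Det some] [N student]] [PP [P behind] [NP [Det some] [N park]]]] [VP [AdvP [Adv slowly]] [VP [V read] [NP [NP [Det every] [N student]] [PP [P in] [NP [Det that] [N student]]]]]]]
[S [NP [NP [Det some] [N student]] [PP [P behind] [NP [Det some] [N park]]]] [VP [AdvP [Adv slowly]] [VP [VP [V read] [NP [Det every] [N student]]] [PP [P in] [NP [Det that] [N student]]]]]]
The difference turns on whether VP → VP PP is used at the relevant span, versus an alternative expansion of VP.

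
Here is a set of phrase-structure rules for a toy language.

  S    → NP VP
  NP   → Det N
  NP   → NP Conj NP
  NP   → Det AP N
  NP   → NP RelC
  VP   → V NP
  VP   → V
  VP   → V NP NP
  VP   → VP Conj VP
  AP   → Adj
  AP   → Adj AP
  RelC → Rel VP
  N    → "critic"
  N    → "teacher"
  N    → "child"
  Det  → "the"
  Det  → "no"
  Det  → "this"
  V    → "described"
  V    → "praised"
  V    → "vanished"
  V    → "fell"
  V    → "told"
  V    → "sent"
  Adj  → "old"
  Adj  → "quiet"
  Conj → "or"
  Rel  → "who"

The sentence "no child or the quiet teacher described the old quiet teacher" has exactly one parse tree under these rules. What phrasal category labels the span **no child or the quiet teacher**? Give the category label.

S
  NP
    NP
      Det: no
      N: child
    Conj: or
    NP
      Det: the
      AP
        Adj: quiet
      N: teacher
  VP
    V: described
    NP
      Det: the
      AP
        Adj: old
        AP
          Adj: quiet
      N: teacher
The span 'no child or the quiet teacher' is the NP node built by NP → NP Conj NP.

NP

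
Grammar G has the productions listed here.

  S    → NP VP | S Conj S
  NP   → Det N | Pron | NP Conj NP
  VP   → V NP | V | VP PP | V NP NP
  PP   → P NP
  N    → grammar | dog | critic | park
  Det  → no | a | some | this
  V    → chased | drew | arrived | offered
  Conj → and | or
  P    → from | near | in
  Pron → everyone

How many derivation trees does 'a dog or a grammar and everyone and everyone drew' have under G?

Two of the 5 distinct bracketings:
[S [NP [NP [Det a] [N dog]] [Conj or] [NP [NP [Det a] [N grammar]] [Conj and] [NP [NP [Pron everyone]] [Conj and] [NP [Pron everyone]]]]] [VP [V drew]]]
[S [NP [NP [Det a] [N dog]] [Conj or] [NP [NP [NP [Det a] [N grammar]] [Conj and] [NP [Pron everyone]]] [Conj and] [NP [Pron everyone]]]] [VP [V drew]]]
The trees differ in how a recursive rule is bracketed over the same span.

5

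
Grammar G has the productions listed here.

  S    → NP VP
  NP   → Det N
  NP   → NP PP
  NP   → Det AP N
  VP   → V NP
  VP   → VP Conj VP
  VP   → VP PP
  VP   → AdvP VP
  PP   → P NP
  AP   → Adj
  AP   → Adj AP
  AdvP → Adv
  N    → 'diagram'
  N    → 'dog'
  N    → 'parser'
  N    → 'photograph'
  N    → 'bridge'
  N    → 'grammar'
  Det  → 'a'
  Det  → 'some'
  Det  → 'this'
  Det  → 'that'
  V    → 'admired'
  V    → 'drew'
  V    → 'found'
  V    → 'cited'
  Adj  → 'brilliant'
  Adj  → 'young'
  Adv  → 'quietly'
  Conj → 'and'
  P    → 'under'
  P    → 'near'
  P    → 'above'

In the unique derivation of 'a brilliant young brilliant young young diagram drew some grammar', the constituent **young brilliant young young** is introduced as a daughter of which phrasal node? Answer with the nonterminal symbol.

AP

[S [NP [Det a] [AP [Adj brilliant] [AP [Adj young] [AP [Adj brilliant] [AP [Adj young] [AP [Adj young]]]]]] [N diagram]] [VP [V drew] [NP [Det some] [N grammar]]]]
The span 'young brilliant young young' is the AP node built by AP → Adj AP.
Its mother is the AP built by AP → Adj AP.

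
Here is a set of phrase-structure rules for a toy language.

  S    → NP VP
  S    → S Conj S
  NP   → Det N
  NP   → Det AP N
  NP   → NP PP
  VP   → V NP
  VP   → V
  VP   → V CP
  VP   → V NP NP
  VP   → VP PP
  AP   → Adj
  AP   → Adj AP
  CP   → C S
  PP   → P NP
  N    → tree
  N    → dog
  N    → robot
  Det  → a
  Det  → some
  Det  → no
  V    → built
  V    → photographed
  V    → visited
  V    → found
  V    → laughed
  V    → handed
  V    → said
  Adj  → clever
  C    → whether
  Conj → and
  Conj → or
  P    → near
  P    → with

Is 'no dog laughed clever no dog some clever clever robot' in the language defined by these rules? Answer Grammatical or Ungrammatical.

Ungrammatical

A V word can never sit immediately before an Adj word in any string this grammar generates, so the substring 'laughed clever' rules out a derivation.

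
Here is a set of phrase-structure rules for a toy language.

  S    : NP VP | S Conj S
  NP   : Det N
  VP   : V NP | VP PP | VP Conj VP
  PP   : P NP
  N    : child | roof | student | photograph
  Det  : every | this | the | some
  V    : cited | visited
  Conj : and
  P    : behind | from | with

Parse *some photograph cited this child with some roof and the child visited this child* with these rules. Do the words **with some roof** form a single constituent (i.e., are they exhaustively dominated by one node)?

Yes

[S [S [NP [Det some] [N photograph]] [VP [VP [V cited] [NP [Det this] [N child]]] [PP [P with] [NP [Det some] [N roof]]]]] [Conj and] [S [NP [Det the] [N child]] [VP [V visited] [NP [Det this] [N child]]]]]
The words 'with some roof' are exhaustively dominated by a single PP node (built by PP → P NP), so they form a constituent.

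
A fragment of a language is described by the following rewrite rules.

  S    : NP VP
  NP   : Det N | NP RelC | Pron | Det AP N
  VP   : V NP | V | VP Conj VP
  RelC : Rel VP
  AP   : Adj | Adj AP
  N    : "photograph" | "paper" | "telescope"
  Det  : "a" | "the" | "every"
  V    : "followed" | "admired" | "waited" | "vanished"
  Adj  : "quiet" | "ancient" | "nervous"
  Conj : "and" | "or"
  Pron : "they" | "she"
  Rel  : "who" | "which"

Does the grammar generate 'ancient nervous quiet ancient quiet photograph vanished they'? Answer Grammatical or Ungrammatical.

For S → NP VP, no prefix of the string parses as an NP.

Ungrammatical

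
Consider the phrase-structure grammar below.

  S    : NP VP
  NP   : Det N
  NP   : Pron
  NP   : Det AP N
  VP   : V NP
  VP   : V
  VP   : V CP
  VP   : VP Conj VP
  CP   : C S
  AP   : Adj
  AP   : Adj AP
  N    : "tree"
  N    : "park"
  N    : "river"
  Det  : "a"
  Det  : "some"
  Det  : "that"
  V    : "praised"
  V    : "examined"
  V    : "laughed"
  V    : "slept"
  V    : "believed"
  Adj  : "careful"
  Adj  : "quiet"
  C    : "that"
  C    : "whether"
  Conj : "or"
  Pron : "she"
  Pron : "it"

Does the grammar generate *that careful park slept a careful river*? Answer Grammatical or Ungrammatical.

S
  NP
    Det: that
    AP
      Adj: careful
    N: park
  VP
    V: slept
    NP
      Det: a
      AP
        Adj: careful
      N: river
Each bracket corresponds to one application of a listed rule, so the string is derivable from S.

Grammatical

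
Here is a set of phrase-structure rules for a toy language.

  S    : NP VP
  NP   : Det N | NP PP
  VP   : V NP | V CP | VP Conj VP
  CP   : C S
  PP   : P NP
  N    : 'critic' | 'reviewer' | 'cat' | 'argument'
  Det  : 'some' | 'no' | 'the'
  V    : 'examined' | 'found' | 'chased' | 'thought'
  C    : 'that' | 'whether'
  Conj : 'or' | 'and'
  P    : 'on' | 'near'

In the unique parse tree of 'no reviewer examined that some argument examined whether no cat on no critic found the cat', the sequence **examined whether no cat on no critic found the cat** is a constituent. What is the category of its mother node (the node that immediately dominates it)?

S

S
  NP
    Det: no
    N: reviewer
  VP
    V: examined
    CP
      C: that
      S
        NP
          Det: some
          N: argument
        VP
          V: examined
          CP
            C: whether
            S
              NP
                NP
                  Det: no
                  N: cat
                PP
                  P: on
                  NP
                    Det: no
                    N: critic
              VP
                V: found
                NP
                  Det: the
                  N: cat
The span 'examined whether no cat on no critic found the cat' is the VP node built by VP → V CP.
Its mother is the S built by S → NP VP.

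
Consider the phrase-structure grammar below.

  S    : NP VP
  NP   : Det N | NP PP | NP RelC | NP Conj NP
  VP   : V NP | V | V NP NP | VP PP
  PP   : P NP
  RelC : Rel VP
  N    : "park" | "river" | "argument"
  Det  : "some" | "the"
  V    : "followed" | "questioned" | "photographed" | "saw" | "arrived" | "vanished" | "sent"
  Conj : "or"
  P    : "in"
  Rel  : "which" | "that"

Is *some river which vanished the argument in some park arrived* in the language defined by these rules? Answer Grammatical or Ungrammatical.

Grammatical

S
  NP
    NP
      NP
        Det: some
        N: river
      RelC
        Rel: which
        VP
          V: vanished
          NP
            Det: the
            N: argument
    PP
      P: in
      NP
        Det: some
        N: park
  VP
    V: arrived
The bracketing above is licensed at every node by one of the given productions, with S at the root.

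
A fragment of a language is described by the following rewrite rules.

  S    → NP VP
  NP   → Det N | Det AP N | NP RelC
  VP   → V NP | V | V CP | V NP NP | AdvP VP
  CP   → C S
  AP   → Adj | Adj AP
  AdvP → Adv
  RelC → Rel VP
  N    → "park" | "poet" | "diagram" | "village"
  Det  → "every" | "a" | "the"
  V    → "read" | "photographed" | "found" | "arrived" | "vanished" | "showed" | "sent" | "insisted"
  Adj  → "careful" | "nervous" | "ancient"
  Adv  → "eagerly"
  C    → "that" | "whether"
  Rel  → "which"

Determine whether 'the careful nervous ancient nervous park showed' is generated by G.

[S [NP [Det the] [AP [Adj careful] [AP [Adj nervous] [AP [Adj ancient] [AP [Adj nervous]]]]] [N park]] [VP [V showed]]]
Each bracket corresponds to one application of a listed rule, so the string is derivable from S.

Grammatical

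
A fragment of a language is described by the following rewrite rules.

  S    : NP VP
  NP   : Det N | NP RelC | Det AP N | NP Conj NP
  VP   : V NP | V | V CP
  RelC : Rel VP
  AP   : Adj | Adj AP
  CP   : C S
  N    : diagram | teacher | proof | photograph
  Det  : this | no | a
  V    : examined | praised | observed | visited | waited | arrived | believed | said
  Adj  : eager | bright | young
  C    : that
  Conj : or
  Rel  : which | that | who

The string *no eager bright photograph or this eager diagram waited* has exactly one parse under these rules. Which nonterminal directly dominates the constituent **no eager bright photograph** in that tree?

[S [NP [NP [Det no] [AP [Adj eager] [AP [Adj bright]]] [N photograph]] [Conj or] [NP [Det this] [AP [Adj eager]] [N diagram]]] [VP [V waited]]]
The span 'no eager bright photograph' is the NP node built by NP → Det AP N.
Its mother is the NP built by NP → NP Conj NP.

NP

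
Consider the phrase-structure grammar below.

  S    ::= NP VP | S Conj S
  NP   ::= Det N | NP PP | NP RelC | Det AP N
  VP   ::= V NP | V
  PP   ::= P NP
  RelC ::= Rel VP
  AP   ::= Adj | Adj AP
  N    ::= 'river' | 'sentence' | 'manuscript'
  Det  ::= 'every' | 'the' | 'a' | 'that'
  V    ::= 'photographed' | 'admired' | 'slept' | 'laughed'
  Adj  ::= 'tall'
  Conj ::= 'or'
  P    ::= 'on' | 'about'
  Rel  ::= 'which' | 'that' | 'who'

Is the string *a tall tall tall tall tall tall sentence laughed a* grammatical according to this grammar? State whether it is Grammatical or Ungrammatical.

For S → NP VP, the only prefix that parses as NP is 'a tall tall tall tall tall tall sentence', but the remainder 'laughed a' is not a VP under these rules. The alternative S rule S → S Conj S likewise has no satisfying split.

Ungrammatical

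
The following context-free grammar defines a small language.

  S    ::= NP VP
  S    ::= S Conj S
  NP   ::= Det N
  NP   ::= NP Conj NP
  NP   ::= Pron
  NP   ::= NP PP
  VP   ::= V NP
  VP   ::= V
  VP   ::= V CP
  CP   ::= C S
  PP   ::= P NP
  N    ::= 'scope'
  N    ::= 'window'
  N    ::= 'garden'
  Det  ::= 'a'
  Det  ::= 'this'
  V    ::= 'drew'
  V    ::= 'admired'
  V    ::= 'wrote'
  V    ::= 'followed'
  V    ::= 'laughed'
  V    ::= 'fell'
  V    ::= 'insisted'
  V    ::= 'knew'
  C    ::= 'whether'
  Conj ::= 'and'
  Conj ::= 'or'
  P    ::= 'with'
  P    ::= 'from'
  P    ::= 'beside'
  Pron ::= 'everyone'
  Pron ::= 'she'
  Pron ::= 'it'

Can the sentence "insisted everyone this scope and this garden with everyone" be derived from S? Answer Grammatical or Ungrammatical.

Ungrammatical

A Pron word can never sit immediately before a Det word in any string this grammar generates, so the substring 'everyone this' rules out a derivation.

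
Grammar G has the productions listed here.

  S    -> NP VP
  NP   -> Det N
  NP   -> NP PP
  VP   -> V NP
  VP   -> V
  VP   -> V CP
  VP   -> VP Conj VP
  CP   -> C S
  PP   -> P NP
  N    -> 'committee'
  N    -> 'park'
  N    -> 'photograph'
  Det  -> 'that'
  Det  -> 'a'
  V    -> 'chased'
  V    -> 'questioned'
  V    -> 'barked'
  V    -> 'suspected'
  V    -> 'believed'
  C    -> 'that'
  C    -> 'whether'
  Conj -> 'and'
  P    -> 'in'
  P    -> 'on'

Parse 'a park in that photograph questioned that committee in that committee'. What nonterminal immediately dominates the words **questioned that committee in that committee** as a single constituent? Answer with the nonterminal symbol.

VP

[S [NP [NP [Det a] [N park]] [PP [P in] [NP [Det that] [N photograph]]]] [VP [V questioned] [NP [NP [Det that] [N committee]] [PP [P in] [NP [Det that] [N committee]]]]]]
The span 'questioned that committee in that committee' is the VP node built by VP → V NP.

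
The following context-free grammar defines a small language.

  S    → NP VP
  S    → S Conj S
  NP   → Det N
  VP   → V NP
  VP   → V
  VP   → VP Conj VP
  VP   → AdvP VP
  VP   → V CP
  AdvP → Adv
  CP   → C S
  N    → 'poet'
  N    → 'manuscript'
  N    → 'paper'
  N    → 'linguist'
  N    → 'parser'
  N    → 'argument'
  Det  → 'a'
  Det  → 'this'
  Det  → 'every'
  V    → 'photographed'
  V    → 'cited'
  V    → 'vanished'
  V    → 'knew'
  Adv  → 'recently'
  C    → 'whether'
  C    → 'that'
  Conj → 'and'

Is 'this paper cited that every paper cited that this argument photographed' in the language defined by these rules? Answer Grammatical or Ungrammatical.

Grammatical

S
  NP
    Det: this
    N: paper
  VP
    V: cited
    CP
      C: that
      S
        NP
          Det: every
          N: paper
        VP
          V: cited
          CP
            C: that
            S
              NP
                Det: this
                N: argument
              VP
                V: photographed
Each bracket corresponds to one application of a listed rule, so the string is derivable from S.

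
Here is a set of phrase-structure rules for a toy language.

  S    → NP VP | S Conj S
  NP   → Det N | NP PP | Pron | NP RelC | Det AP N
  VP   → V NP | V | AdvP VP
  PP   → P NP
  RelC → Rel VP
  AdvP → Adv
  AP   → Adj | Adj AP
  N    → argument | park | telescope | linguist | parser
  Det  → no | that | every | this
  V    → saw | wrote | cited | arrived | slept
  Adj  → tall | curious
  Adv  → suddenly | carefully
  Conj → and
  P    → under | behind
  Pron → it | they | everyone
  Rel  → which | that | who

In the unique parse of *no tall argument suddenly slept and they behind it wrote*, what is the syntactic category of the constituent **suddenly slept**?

VP

[S [S [NP [Det no] [AP [Adj tall]] [N argument]] [VP [AdvP [Adv suddenly]] [VP [V slept]]]] [Conj and] [S [NP [NP [Pron they]] [PP [P behind] [NP [Pron it]]]] [VP [V wrote]]]]
The span 'suddenly slept' is the VP node built by VP → AdvP VP.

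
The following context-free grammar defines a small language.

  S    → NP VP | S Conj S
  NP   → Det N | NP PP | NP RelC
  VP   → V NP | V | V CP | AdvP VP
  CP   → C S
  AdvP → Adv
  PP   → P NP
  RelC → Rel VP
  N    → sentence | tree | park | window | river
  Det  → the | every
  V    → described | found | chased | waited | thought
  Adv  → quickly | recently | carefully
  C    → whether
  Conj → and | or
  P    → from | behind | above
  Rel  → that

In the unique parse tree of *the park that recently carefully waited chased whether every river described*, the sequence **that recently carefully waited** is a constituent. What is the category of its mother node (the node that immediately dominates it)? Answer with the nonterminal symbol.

[S [NP [NP [Det the] [N park]] [RelC [Rel that] [VP [AdvP [Adv recently]] [VP [AdvP [Adv carefully]] [VP [V waited]]]]]] [VP [V chased] [CP [C whether] [S [NP [Det every] [N river]] [VP [V described]]]]]]
The span 'that recently carefully waited' is the RelC node built by RelC → Rel VP.
Its mother is the NP built by NP → NP RelC.

NP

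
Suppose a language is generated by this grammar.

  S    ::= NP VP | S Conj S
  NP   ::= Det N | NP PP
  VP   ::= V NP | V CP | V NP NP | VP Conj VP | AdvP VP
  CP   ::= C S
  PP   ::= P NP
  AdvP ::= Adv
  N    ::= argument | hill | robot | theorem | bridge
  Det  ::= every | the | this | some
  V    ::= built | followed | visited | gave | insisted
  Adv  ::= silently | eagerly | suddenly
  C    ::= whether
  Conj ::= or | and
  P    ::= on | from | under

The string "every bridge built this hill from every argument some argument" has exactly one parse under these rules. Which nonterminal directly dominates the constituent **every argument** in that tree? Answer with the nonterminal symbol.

[S [NP [Det every] [N bridge]] [VP [V built] [NP [NP [Det this] [N hill]] [PP [P from] [NP [Det every] [N argument]]]] [NP [Det some] [N argument]]]]
The span 'every argument' is the NP node built by NP → Det N.
Its mother is the PP built by PP → P NP.

PP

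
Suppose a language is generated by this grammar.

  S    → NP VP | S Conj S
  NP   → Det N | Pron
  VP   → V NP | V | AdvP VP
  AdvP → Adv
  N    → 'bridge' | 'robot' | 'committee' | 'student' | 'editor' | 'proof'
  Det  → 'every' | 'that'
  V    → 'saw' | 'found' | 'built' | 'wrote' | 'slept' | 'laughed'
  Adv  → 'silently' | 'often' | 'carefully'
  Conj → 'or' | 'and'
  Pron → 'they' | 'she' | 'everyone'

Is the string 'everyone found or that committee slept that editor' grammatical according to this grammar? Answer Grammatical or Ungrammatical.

S
  S
    NP
      Pron: everyone
    VP
      V: found
  Conj: or
  S
    NP
      Det: that
      N: committee
    VP
      V: slept
      NP
        Det: that
        N: editor
Every word is introduced by a lexical rule and the phrasal rules combine the resulting categories into a single S.

Grammatical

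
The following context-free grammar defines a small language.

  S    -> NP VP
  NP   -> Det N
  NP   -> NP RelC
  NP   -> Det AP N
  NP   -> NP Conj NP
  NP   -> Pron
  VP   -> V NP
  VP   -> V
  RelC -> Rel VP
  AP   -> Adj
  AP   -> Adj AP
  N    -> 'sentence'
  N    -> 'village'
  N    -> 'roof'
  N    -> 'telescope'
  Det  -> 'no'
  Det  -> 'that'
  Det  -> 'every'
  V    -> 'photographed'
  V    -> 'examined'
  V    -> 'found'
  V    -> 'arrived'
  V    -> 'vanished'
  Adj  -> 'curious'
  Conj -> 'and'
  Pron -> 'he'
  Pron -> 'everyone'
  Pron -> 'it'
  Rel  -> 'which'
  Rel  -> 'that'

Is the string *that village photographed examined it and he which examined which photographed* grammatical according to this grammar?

For S → NP VP, the only prefix that parses as NP is 'that village', but the remainder 'photographed examined it and he which examined which photographed' is not a VP under these rules.

Ungrammatical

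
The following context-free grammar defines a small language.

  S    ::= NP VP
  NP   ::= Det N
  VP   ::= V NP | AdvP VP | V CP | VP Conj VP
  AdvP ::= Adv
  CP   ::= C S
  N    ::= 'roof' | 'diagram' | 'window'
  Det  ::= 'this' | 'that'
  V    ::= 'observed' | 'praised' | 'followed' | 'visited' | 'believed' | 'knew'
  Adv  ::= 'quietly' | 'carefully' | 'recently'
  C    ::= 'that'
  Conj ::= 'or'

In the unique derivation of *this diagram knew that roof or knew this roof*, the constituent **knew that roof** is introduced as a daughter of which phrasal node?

VP

[S [NP [Det this] [N diagram]] [VP [VP [V knew] [NP [Det that] [N roof]]] [Conj or] [VP [V knew] [NP [Det this] [N roof]]]]]
The span 'knew that roof' is the VP node built by VP → V NP.
Its mother is the VP built by VP → VP Conj VP.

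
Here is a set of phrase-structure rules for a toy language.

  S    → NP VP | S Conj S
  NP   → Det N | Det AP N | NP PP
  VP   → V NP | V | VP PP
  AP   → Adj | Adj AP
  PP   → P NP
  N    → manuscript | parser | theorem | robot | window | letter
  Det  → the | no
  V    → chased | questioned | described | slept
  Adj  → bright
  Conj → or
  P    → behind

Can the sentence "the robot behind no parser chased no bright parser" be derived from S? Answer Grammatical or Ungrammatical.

[S [NP [NP [Det the] [N robot]] [PP [P behind] [NP [Det no] [N parser]]]] [VP [V chased] [NP [Det no] [AP [Adj bright]] [N parser]]]]
The bracketing above is licensed at every node by one of the given productions, with S at the root.

Grammatical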